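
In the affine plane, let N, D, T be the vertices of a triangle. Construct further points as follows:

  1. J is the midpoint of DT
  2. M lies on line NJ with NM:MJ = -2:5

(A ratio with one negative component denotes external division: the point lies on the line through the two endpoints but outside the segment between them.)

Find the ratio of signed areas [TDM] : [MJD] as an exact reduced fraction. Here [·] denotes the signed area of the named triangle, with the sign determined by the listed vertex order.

Choose coordinates N = (0, 0), D = (1, 0), T = (0, 1).
1. J is the midpoint of DT ⇒ J = (1/2, 1/2)
2. M lies on line NJ with NM:MJ = -2:5 ⇒ M = (-1/3, -1/3)
2·[TDM] = -5/3, 2·[MJD] = -5/6
[TDM]:[MJD] = -5/3:-5/6 = 2

[TDM]:[MJD] = 2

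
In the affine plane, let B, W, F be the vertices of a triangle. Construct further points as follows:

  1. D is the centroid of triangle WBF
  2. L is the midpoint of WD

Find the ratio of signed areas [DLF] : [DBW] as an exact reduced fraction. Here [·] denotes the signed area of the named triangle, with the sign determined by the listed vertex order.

[DLF]:[DBW] = 1/2

Assign B = (0, 0), W = (1, 0), F = (0, 1) — the answer is frame-independent, so this choice is without loss of generality.
1. D is the centroid of triangle WBF ⇒ D = (1/3, 1/3)
2. L is the midpoint of WD ⇒ L = (2/3, 1/6)
2·[DLF] = 1/6, 2·[DBW] = 1/3
[DLF]:[DBW] = 1/6:1/3 = 1/2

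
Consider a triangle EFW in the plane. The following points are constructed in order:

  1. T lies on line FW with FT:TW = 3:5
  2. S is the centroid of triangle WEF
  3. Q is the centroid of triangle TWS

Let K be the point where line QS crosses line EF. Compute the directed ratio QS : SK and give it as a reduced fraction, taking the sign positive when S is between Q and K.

Assign E = (0, 0), F = (1, 0), W = (0, 1) — the answer is frame-independent, so this choice is without loss of generality.
1. T lies on line FW with FT:TW = 3:5 ⇒ T = (5/8, 3/8)
2. S is the centroid of triangle WEF ⇒ S = (1/3, 1/3)
3. Q is the centroid of triangle TWS ⇒ Q = (23/72, 41/72)
line QS meets EF at K = (6/17, 0)
S = Q + t·(K−Q) with t = 17/41, so QS:SK = 17/41:24/41

QS:SK = 17/24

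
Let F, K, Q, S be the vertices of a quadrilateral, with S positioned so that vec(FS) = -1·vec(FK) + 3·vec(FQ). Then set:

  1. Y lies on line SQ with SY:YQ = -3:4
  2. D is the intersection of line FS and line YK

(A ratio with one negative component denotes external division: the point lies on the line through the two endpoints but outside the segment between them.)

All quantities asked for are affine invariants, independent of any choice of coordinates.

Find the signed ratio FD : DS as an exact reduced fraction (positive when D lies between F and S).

Choose coordinates F = (0, 0), K = (1, 0), Q = (0, 1), S = (-1, 3).
1. Y lies on line SQ with SY:YQ = -3:4 ⇒ Y = (-4, 9)
2. D is the intersection of line FS and line YK ⇒ D = (-3/2, 9/2)
D = F + t·(S−F) with t = 3/2, so FD:DS = t:(1−t) = 3/2:-1/2

FD:DS = -3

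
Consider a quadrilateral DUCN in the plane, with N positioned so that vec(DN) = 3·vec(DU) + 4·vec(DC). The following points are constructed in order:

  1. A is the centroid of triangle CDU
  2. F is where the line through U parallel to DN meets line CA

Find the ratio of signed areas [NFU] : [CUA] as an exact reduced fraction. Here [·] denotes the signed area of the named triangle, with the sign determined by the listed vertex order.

Set D = (0, 0), U = (1, 0), C = (0, 1), N = (3, 4); any affine frame gives the same invariant.
1. A is the centroid of triangle CDU ⇒ A = (1/3, 1/3)
2. F is where the line through U parallel to DN meets line CA ⇒ F = (7/10, -2/5)
2·[NFU] = 2/5, 2·[CUA] = -1/3
[NFU]:[CUA] = 2/5:-1/3 = -6/5

[NFU]:[CUA] = -6/5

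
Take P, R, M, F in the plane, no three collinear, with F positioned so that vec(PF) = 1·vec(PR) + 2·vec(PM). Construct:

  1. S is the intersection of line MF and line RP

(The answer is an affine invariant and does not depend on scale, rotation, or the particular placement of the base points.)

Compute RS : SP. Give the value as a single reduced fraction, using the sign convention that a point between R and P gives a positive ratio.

Work in coordinates with P = (0, 0), R = (1, 0), M = (0, 1), F = (1, 2).
1. S is the intersection of line MF and line RP ⇒ S = (-1, 0)
S = R + t·(P−R) with t = 2, so RS:SP = t:(1−t) = 2:-1

RS:SP = -2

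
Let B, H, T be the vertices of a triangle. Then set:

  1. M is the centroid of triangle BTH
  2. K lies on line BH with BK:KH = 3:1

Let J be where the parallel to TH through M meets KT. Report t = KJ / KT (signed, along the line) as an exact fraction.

Choose coordinates B = (0, 0), H = (1, 0), T = (0, 1).
1. M is the centroid of triangle BTH ⇒ M = (1/3, 1/3)
2. K lies on line BH with BK:KH = 3:1 ⇒ K = (3/4, 0)
through M parallel to TH: direction (1, -1); meets KT at J = (1, -1/3)
J = K + t·(T−K) with t = -1/3

t = -1/3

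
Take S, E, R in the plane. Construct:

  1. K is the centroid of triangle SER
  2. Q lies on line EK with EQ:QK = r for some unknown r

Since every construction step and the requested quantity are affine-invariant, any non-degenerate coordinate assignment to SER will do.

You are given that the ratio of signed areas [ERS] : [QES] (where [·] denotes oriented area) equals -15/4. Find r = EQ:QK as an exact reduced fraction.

r = 4

Choose coordinates S = (0, 0), E = (1, 0), R = (0, 1).
1. K is the centroid of triangle SER ⇒ K = (1/3, 1/3)
2. With EQ:QK = r, write λ = r/(r+1) so Q = E + λ·(K−E); Q is affine-linear in λ
Every point depending on Q is an affine combination of Q and λ-independent points, so each such coordinate is linear in λ; the λ² term in each signed area is a multiple of (K−E)×(K−E) = 0, so 2·[ERS] and 2·[QES] are each linear in λ. Evaluating at λ=0 and λ=1:
  2·[ERS] = 1,   2·[QES] = -1/3·λ
So [ERS]:[QES] = (1) / (-1/3·λ). Setting this equal to -15/4:
  1 = -15/4·(-1/3·λ)  ⇒  λ = 4/5
Then r = λ/(1−λ) = (4/5)/(1/5) = 4. Check: with r = 4, Q = (7/15, 4/15) and [ERS]:[QES] = -15/4 as required.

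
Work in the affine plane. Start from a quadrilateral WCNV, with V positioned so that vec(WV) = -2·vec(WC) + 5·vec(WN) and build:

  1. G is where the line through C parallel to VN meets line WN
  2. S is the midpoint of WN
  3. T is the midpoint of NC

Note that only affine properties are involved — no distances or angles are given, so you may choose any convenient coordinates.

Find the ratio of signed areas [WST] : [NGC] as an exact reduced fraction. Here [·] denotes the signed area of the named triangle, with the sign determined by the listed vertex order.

[WST]:[NGC] = 1/4

Choose coordinates W = (0, 0), C = (1, 0), N = (0, 1), V = (-2, 5).
1. G is where the line through C parallel to VN meets line WN ⇒ G = (0, 2)
2. S is the midpoint of WN ⇒ S = (0, 1/2)
3. T is the midpoint of NC ⇒ T = (1/2, 1/2)
2·[WST] = -1/4, 2·[NGC] = -1
[WST]:[NGC] = -1/4:-1 = 1/4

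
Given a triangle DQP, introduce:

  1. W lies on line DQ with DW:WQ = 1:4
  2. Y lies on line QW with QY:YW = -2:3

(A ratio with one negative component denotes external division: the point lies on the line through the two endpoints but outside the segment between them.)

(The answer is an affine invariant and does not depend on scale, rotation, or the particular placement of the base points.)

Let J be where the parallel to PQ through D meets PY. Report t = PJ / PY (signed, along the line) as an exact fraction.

Assign D = (0, 0), Q = (1, 0), P = (0, 1) — the answer is frame-independent, so this choice is without loss of generality.
1. W lies on line DQ with DW:WQ = 1:4 ⇒ W = (1/5, 0)
2. Y lies on line QW with QY:YW = -2:3 ⇒ Y = (13/5, 0)
through D parallel to PQ: direction (1, -1); meets PY at J = (-13/8, 13/8)
J = P + t·(Y−P) with t = -5/8

t = -5/8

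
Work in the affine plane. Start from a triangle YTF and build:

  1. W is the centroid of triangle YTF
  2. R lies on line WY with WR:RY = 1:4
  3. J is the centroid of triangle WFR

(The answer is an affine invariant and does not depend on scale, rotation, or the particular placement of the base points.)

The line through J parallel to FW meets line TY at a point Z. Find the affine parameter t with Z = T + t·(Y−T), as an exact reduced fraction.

Work in coordinates with Y = (0, 0), T = (1, 0), F = (0, 1).
1. W is the centroid of triangle YTF ⇒ W = (1/3, 1/3)
2. R lies on line WY with WR:RY = 1:4 ⇒ R = (4/15, 4/15)
3. J is the centroid of triangle WFR ⇒ J = (1/5, 8/15)
through J parallel to FW: direction (1/3, -2/3); meets TY at Z = (7/15, 0)
Z = T + t·(Y−T) with t = 8/15

t = 8/15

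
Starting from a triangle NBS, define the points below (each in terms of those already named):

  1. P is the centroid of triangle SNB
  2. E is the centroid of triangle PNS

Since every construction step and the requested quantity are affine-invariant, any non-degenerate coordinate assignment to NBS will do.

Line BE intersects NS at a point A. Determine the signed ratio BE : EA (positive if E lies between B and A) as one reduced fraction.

BE:EA = 8

Work in coordinates with N = (0, 0), B = (1, 0), S = (0, 1).
1. P is the centroid of triangle SNB ⇒ P = (1/3, 1/3)
2. E is the centroid of triangle PNS ⇒ E = (1/9, 4/9)
line BE meets NS at A = (0, 1/2)
E = B + t·(A−B) with t = 8/9, so BE:EA = 8/9:1/9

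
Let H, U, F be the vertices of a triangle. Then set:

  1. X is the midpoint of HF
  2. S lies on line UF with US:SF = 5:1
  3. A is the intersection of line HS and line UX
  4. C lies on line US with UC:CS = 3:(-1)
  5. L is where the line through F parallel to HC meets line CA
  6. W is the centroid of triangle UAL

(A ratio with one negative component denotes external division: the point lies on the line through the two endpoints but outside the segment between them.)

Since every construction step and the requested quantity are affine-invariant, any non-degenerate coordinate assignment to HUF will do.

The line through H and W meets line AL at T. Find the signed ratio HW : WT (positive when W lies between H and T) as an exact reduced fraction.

Set H = (0, 0), U = (1, 0), F = (0, 1); any affine frame gives the same invariant.
1. X is the midpoint of HF ⇒ X = (0, 1/2)
2. S lies on line UF with US:SF = 5:1 ⇒ S = (1/6, 5/6)
3. A is the intersection of line HS and line UX ⇒ A = (1/11, 5/11)
4. C lies on line US with UC:CS = 3:(-1) ⇒ C = (-1/4, 5/4)
5. L is where the line through F parallel to HC meets line CA ⇒ L = (1/8, 3/8)
6. W is the centroid of triangle UAL ⇒ W = (107/264, 73/264)
line HW meets AL at T = (107/484, 73/484)
W = H + t·(T−H) with t = 11/6, so HW:WT = 11/6:-5/6

HW:WT = -11/5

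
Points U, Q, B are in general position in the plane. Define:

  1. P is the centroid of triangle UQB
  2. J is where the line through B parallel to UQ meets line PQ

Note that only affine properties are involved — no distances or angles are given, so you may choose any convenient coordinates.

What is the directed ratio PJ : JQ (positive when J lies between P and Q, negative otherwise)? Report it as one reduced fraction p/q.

Assign U = (0, 0), Q = (1, 0), B = (0, 1) — the answer is frame-independent, so this choice is without loss of generality.
1. P is the centroid of triangle UQB ⇒ P = (1/3, 1/3)
2. J is where the line through B parallel to UQ meets line PQ ⇒ J = (-1, 1)
J = P + t·(Q−P) with t = -2, so PJ:JQ = t:(1−t) = -2:3

PJ:JQ = -2/3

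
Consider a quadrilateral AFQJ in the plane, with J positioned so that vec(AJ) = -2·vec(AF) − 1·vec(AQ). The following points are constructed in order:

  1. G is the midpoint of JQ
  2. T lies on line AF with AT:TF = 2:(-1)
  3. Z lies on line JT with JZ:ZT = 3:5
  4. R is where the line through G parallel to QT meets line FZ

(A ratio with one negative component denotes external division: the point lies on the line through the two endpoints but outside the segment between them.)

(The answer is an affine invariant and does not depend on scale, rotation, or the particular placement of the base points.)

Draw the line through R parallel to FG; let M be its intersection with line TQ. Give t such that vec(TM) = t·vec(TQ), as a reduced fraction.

Set A = (0, 0), F = (1, 0), Q = (0, 1), J = (-2, -1); any affine frame gives the same invariant.
1. G is the midpoint of JQ ⇒ G = (-1, 0)
2. T lies on line AF with AT:TF = 2:(-1) ⇒ T = (2, 0)
3. Z lies on line JT with JZ:ZT = 3:5 ⇒ Z = (-1/2, -5/8)
4. R is where the line through G parallel to QT meets line FZ ⇒ R = (-1/11, -5/11)
through R parallel to FG: direction (-2, 0); meets TQ at M = (32/11, -5/11)
M = T + t·(Q−T) with t = -5/11

t = -5/11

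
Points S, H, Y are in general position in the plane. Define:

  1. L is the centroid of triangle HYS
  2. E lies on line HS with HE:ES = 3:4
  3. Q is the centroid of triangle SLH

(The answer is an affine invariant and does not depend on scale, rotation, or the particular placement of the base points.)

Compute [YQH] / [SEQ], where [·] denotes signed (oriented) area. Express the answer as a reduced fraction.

Work in coordinates with S = (0, 0), H = (1, 0), Y = (0, 1).
1. L is the centroid of triangle HYS ⇒ L = (1/3, 1/3)
2. E lies on line HS with HE:ES = 3:4 ⇒ E = (4/7, 0)
3. Q is the centroid of triangle SLH ⇒ Q = (4/9, 1/9)
2·[YQH] = 4/9, 2·[SEQ] = 4/63
[YQH]:[SEQ] = 4/9:4/63 = 7

[YQH]:[SEQ] = 7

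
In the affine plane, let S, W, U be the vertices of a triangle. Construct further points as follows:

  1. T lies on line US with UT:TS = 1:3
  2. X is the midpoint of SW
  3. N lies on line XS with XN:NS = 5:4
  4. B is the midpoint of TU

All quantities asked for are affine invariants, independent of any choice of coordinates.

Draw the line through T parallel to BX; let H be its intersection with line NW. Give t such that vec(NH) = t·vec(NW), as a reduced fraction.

t = 13/49

Choose coordinates S = (0, 0), W = (1, 0), U = (0, 1).
1. T lies on line US with UT:TS = 1:3 ⇒ T = (0, 3/4)
2. X is the midpoint of SW ⇒ X = (1/2, 0)
3. N lies on line XS with XN:NS = 5:4 ⇒ N = (2/9, 0)
4. B is the midpoint of TU ⇒ B = (0, 7/8)
through T parallel to BX: direction (1/2, -7/8); meets NW at H = (3/7, 0)
H = N + t·(W−N) with t = 13/49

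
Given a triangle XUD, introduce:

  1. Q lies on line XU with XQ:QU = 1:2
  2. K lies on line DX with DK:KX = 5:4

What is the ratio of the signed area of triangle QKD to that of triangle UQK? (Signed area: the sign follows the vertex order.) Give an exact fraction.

Set X = (0, 0), U = (1, 0), D = (0, 1); any affine frame gives the same invariant.
1. Q lies on line XU with XQ:QU = 1:2 ⇒ Q = (1/3, 0)
2. K lies on line DX with DK:KX = 5:4 ⇒ K = (0, 4/9)
2·[QKD] = -5/27, 2·[UQK] = -8/27
[QKD]:[UQK] = -5/27:-8/27 = 5/8

[QKD]:[UQK] = 5/8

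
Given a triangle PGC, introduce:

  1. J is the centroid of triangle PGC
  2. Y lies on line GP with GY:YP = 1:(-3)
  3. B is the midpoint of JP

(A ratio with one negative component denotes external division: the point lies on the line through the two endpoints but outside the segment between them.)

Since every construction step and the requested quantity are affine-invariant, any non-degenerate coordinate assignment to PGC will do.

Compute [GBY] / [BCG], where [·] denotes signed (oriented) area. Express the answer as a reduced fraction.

Choose coordinates P = (0, 0), G = (1, 0), C = (0, 1).
1. J is the centroid of triangle PGC ⇒ J = (1/3, 1/3)
2. Y lies on line GP with GY:YP = 1:(-3) ⇒ Y = (3/2, 0)
3. B is the midpoint of JP ⇒ B = (1/6, 1/6)
2·[GBY] = -1/12, 2·[BCG] = -2/3
[GBY]:[BCG] = -1/12:-2/3 = 1/8

[GBY]:[BCG] = 1/8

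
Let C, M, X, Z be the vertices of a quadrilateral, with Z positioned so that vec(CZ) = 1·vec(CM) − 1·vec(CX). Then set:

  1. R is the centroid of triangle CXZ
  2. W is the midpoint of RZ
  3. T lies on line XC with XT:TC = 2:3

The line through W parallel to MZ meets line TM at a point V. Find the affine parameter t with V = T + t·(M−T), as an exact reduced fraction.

t = 2/3

Assign C = (0, 0), M = (1, 0), X = (0, 1), Z = (1, -1) — the answer is frame-independent, so this choice is without loss of generality.
1. R is the centroid of triangle CXZ ⇒ R = (1/3, 0)
2. W is the midpoint of RZ ⇒ W = (2/3, -1/2)
3. T lies on line XC with XT:TC = 2:3 ⇒ T = (0, 3/5)
through W parallel to MZ: direction (0, -1); meets TM at V = (2/3, 1/5)
V = T + t·(M−T) with t = 2/3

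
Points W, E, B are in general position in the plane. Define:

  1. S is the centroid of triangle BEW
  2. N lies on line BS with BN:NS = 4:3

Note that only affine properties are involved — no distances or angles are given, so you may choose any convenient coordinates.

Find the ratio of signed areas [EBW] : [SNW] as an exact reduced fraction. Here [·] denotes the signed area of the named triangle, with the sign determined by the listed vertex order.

[EBW]:[SNW] = 7

Set W = (0, 0), E = (1, 0), B = (0, 1); any affine frame gives the same invariant.
1. S is the centroid of triangle BEW ⇒ S = (1/3, 1/3)
2. N lies on line BS with BN:NS = 4:3 ⇒ N = (4/21, 13/21)
2·[EBW] = 1, 2·[SNW] = 1/7
[EBW]:[SNW] = 1:1/7 = 7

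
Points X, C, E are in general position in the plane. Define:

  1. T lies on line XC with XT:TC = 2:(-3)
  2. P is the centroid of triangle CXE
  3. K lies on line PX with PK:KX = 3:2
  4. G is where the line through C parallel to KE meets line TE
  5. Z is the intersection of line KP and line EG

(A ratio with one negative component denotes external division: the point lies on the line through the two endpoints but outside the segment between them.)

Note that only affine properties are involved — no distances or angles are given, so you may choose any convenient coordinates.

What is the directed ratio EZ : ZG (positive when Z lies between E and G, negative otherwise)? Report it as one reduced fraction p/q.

EZ:ZG = -28/17

Choose coordinates X = (0, 0), C = (1, 0), E = (0, 1).
1. T lies on line XC with XT:TC = 2:(-3) ⇒ T = (-2, 0)
2. P is the centroid of triangle CXE ⇒ P = (1/3, 1/3)
3. K lies on line PX with PK:KX = 3:2 ⇒ K = (2/15, 2/15)
4. G is where the line through C parallel to KE meets line TE ⇒ G = (11/14, 39/28)
5. Z is the intersection of line KP and line EG ⇒ Z = (2, 2)
Z = E + t·(G−E) with t = 28/11, so EZ:ZG = t:(1−t) = 28/11:-17/11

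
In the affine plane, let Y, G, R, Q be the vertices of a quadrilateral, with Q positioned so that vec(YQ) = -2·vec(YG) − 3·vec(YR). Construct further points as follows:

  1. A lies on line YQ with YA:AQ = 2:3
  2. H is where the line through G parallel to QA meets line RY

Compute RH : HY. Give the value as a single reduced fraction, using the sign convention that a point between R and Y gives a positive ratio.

RH:HY = -5/3

Choose coordinates Y = (0, 0), G = (1, 0), R = (0, 1), Q = (-2, -3).
1. A lies on line YQ with YA:AQ = 2:3 ⇒ A = (-4/5, -6/5)
2. H is where the line through G parallel to QA meets line RY ⇒ H = (0, -3/2)
H = R + t·(Y−R) with t = 5/2, so RH:HY = t:(1−t) = 5/2:-3/2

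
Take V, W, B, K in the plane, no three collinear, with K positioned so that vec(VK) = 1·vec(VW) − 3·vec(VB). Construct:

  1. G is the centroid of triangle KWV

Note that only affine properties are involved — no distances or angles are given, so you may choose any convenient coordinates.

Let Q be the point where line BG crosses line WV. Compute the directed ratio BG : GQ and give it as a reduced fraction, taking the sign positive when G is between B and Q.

Assign V = (0, 0), W = (1, 0), B = (0, 1), K = (1, -3) — the answer is frame-independent, so this choice is without loss of generality.
1. G is the centroid of triangle KWV ⇒ G = (2/3, -1)
line BG meets WV at Q = (1/3, 0)
G = B + t·(Q−B) with t = 2, so BG:GQ = 2:-1

BG:GQ = -2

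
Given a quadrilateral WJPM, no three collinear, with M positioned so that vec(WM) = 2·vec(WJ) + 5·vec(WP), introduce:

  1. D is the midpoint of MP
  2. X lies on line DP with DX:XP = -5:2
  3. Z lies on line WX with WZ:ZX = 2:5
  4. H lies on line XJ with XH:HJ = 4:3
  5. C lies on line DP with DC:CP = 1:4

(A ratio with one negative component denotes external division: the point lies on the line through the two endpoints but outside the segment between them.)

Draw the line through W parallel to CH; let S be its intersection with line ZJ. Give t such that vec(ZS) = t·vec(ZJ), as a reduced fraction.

Assign W = (0, 0), J = (1, 0), P = (0, 1), M = (2, 5) — the answer is frame-independent, so this choice is without loss of generality.
1. D is the midpoint of MP ⇒ D = (1, 3)
2. X lies on line DP with DX:XP = -5:2 ⇒ X = (-2/3, -1/3)
3. Z lies on line WX with WZ:ZX = 2:5 ⇒ Z = (-4/21, -2/21)
4. H lies on line XJ with XH:HJ = 4:3 ⇒ H = (2/7, -1/7)
5. C lies on line DP with DC:CP = 1:4 ⇒ C = (4/5, 13/5)
through W parallel to CH: direction (-18/35, -96/35); meets ZJ at S = (-3/197, -16/197)
S = Z + t·(J−Z) with t = 29/197

t = 29/197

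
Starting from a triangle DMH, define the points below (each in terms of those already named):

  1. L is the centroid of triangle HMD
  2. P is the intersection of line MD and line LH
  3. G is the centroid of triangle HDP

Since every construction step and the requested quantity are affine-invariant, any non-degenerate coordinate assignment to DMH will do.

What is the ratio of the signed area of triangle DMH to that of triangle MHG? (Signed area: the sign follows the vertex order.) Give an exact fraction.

Set D = (0, 0), M = (1, 0), H = (0, 1); any affine frame gives the same invariant.
1. L is the centroid of triangle HMD ⇒ L = (1/3, 1/3)
2. P is the intersection of line MD and line LH ⇒ P = (1/2, 0)
3. G is the centroid of triangle HDP ⇒ G = (1/6, 1/3)
2·[DMH] = 1, 2·[MHG] = 1/2
[DMH]:[MHG] = 1:1/2 = 2

[DMH]:[MHG] = 2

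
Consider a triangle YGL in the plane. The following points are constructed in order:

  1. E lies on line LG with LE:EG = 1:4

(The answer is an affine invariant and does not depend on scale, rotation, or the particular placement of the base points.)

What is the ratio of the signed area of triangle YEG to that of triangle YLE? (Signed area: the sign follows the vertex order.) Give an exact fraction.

Work in coordinates with Y = (0, 0), G = (1, 0), L = (0, 1).
1. E lies on line LG with LE:EG = 1:4 ⇒ E = (1/5, 4/5)
2·[YEG] = -4/5, 2·[YLE] = -1/5
[YEG]:[YLE] = -4/5:-1/5 = 4

[YEG]:[YLE] = 4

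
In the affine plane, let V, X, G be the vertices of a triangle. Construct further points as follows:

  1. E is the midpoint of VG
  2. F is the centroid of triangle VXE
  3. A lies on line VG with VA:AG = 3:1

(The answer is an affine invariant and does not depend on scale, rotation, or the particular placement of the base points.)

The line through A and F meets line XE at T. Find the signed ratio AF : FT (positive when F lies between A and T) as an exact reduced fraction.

Assign V = (0, 0), X = (1, 0), G = (0, 1) — the answer is frame-independent, so this choice is without loss of generality.
1. E is the midpoint of VG ⇒ E = (0, 1/2)
2. F is the centroid of triangle VXE ⇒ F = (1/3, 1/6)
3. A lies on line VG with VA:AG = 3:1 ⇒ A = (0, 3/4)
line AF meets XE at T = (1/5, 2/5)
F = A + t·(T−A) with t = 5/3, so AF:FT = 5/3:-2/3

AF:FT = -5/2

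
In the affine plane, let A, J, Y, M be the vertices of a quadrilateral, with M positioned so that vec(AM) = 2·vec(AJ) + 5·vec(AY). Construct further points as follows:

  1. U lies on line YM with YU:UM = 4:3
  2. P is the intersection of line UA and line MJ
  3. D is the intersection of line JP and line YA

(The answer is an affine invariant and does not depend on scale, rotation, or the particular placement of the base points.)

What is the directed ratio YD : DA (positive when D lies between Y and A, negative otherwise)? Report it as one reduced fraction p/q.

YD:DA = -6/5

Choose coordinates A = (0, 0), J = (1, 0), Y = (0, 1), M = (2, 5).
1. U lies on line YM with YU:UM = 4:3 ⇒ U = (8/7, 23/7)
2. P is the intersection of line UA and line MJ ⇒ P = (40/17, 115/17)
3. D is the intersection of line JP and line YA ⇒ D = (0, -5)
D = Y + t·(A−Y) with t = 6, so YD:DA = t:(1−t) = 6:-5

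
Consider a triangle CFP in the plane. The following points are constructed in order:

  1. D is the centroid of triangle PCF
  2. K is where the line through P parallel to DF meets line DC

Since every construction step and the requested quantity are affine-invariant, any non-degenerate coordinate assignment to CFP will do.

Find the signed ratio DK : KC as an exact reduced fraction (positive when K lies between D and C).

DK:KC = -1/2

Set C = (0, 0), F = (1, 0), P = (0, 1); any affine frame gives the same invariant.
1. D is the centroid of triangle PCF ⇒ D = (1/3, 1/3)
2. K is where the line through P parallel to DF meets line DC ⇒ K = (2/3, 2/3)
K = D + t·(C−D) with t = -1, so DK:KC = t:(1−t) = -1:2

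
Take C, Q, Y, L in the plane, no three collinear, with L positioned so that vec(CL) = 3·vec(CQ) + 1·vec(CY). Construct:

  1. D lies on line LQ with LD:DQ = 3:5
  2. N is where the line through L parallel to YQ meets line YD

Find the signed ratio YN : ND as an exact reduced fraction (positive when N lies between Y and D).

YN:ND = -8/3

Set C = (0, 0), Q = (1, 0), Y = (0, 1), L = (3, 1); any affine frame gives the same invariant.
1. D lies on line LQ with LD:DQ = 3:5 ⇒ D = (9/4, 5/8)
2. N is where the line through L parallel to YQ meets line YD ⇒ N = (18/5, 2/5)
N = Y + t·(D−Y) with t = 8/5, so YN:ND = t:(1−t) = 8/5:-3/5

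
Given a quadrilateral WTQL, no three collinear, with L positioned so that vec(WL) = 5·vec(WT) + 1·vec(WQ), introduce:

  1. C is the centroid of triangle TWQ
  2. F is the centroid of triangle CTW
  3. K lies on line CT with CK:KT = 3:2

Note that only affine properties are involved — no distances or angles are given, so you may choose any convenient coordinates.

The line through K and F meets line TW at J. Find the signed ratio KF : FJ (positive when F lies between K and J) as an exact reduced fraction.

Set W = (0, 0), T = (1, 0), Q = (0, 1), L = (5, 1); any affine frame gives the same invariant.
1. C is the centroid of triangle TWQ ⇒ C = (1/3, 1/3)
2. F is the centroid of triangle CTW ⇒ F = (4/9, 1/9)
3. K lies on line CT with CK:KT = 3:2 ⇒ K = (11/15, 2/15)
line KF meets TW at J = (-1, 0)
F = K + t·(J−K) with t = 1/6, so KF:FJ = 1/6:5/6

KF:FJ = 1/5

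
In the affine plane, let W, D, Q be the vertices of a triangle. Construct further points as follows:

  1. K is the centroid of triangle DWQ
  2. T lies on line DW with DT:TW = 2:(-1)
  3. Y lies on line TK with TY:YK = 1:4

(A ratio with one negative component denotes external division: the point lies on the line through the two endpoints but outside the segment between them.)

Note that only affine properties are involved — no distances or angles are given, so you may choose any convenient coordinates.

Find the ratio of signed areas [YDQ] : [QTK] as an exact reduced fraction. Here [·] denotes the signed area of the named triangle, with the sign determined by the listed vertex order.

[YDQ]:[QTK] = 5/3

Assign W = (0, 0), D = (1, 0), Q = (0, 1) — the answer is frame-independent, so this choice is without loss of generality.
1. K is the centroid of triangle DWQ ⇒ K = (1/3, 1/3)
2. T lies on line DW with DT:TW = 2:(-1) ⇒ T = (-1, 0)
3. Y lies on line TK with TY:YK = 1:4 ⇒ Y = (-11/15, 1/15)
2·[YDQ] = 5/3, 2·[QTK] = 1
[YDQ]:[QTK] = 5/3:1 = 5/3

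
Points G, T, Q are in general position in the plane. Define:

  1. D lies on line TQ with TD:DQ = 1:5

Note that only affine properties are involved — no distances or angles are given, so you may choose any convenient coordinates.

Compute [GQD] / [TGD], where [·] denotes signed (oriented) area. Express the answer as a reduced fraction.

Assign G = (0, 0), T = (1, 0), Q = (0, 1) — the answer is frame-independent, so this choice is without loss of generality.
1. D lies on line TQ with TD:DQ = 1:5 ⇒ D = (5/6, 1/6)
2·[GQD] = -5/6, 2·[TGD] = -1/6
[GQD]:[TGD] = -5/6:-1/6 = 5

[GQD]:[TGD] = 5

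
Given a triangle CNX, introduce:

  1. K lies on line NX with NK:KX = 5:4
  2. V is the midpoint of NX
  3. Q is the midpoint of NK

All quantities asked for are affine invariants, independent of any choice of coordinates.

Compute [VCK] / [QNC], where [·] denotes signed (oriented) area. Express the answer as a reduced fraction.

Assign C = (0, 0), N = (1, 0), X = (0, 1) — the answer is frame-independent, so this choice is without loss of generality.
1. K lies on line NX with NK:KX = 5:4 ⇒ K = (4/9, 5/9)
2. V is the midpoint of NX ⇒ V = (1/2, 1/2)
3. Q is the midpoint of NK ⇒ Q = (13/18, 5/18)
2·[VCK] = -1/18, 2·[QNC] = -5/18
[VCK]:[QNC] = -1/18:-5/18 = 1/5

[VCK]:[QNC] = 1/5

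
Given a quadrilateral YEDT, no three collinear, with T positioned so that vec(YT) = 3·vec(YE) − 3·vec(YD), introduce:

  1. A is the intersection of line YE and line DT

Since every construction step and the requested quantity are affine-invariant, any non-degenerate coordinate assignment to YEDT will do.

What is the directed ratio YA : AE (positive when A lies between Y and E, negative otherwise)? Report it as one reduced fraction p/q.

YA:AE = 3

Assign Y = (0, 0), E = (1, 0), D = (0, 1), T = (3, -3) — the answer is frame-independent, so this choice is without loss of generality.
1. A is the intersection of line YE and line DT ⇒ A = (3/4, 0)
A = Y + t·(E−Y) with t = 3/4, so YA:AE = t:(1−t) = 3/4:1/4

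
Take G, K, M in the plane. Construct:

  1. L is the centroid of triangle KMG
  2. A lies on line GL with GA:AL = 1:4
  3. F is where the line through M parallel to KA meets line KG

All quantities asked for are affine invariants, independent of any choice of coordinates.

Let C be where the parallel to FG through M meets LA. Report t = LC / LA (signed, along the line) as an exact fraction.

t = -5/2

Assign G = (0, 0), K = (1, 0), M = (0, 1) — the answer is frame-independent, so this choice is without loss of generality.
1. L is the centroid of triangle KMG ⇒ L = (1/3, 1/3)
2. A lies on line GL with GA:AL = 1:4 ⇒ A = (1/15, 1/15)
3. F is where the line through M parallel to KA meets line KG ⇒ F = (14, 0)
through M parallel to FG: direction (-14, 0); meets LA at C = (1, 1)
C = L + t·(A−L) with t = -5/2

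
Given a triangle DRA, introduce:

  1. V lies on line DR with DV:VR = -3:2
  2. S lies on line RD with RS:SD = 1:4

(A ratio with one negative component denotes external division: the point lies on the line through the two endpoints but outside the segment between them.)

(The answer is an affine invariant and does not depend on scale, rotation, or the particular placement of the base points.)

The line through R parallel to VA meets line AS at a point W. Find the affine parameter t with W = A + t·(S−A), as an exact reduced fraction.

t = 10/11

Choose coordinates D = (0, 0), R = (1, 0), A = (0, 1).
1. V lies on line DR with DV:VR = -3:2 ⇒ V = (3, 0)
2. S lies on line RD with RS:SD = 1:4 ⇒ S = (4/5, 0)
through R parallel to VA: direction (-3, 1); meets AS at W = (8/11, 1/11)
W = A + t·(S−A) with t = 10/11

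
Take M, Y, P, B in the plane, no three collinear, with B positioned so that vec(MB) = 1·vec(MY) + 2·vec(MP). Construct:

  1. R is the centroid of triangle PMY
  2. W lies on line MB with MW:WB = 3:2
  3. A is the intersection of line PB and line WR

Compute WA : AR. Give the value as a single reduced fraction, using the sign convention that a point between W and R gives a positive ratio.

WA:AR = -2/5

Set M = (0, 0), Y = (1, 0), P = (0, 1), B = (1, 2); any affine frame gives the same invariant.
1. R is the centroid of triangle PMY ⇒ R = (1/3, 1/3)
2. W lies on line MB with MW:WB = 3:2 ⇒ W = (3/5, 6/5)
3. A is the intersection of line PB and line WR ⇒ A = (7/9, 16/9)
A = W + t·(R−W) with t = -2/3, so WA:AR = t:(1−t) = -2/3:5/3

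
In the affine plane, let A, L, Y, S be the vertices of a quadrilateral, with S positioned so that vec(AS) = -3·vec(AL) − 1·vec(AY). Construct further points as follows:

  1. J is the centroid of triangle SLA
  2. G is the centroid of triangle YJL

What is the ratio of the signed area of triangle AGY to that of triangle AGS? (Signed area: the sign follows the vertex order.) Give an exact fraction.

[AGY]:[AGS] = 1/5

Assign A = (0, 0), L = (1, 0), Y = (0, 1), S = (-3, -1) — the answer is frame-independent, so this choice is without loss of generality.
1. J is the centroid of triangle SLA ⇒ J = (-2/3, -1/3)
2. G is the centroid of triangle YJL ⇒ G = (1/9, 2/9)
2·[AGY] = 1/9, 2·[AGS] = 5/9
[AGY]:[AGS] = 1/9:5/9 = 1/5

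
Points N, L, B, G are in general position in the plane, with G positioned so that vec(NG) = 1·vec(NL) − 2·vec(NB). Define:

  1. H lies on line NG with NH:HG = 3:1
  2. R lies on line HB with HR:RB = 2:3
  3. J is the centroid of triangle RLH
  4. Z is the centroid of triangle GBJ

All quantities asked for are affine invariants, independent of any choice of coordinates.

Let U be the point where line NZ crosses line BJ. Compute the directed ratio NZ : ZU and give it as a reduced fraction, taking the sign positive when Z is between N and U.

NZ:ZU = 25/8

Work in coordinates with N = (0, 0), L = (1, 0), B = (0, 1), G = (1, -2).
1. H lies on line NG with NH:HG = 3:1 ⇒ H = (3/4, -3/2)
2. R lies on line HB with HR:RB = 2:3 ⇒ R = (9/20, -1/2)
3. J is the centroid of triangle RLH ⇒ J = (11/15, -2/3)
4. Z is the centroid of triangle GBJ ⇒ Z = (26/45, -5/9)
line NZ meets BJ at U = (286/375, -11/15)
Z = N + t·(U−N) with t = 25/33, so NZ:ZU = 25/33:8/33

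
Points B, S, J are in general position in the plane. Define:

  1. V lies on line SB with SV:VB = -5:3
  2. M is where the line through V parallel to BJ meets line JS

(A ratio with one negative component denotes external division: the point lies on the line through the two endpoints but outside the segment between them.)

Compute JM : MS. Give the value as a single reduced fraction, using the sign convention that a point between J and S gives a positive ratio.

JM:MS = -3/5

Choose coordinates B = (0, 0), S = (1, 0), J = (0, 1).
1. V lies on line SB with SV:VB = -5:3 ⇒ V = (-3/2, 0)
2. M is where the line through V parallel to BJ meets line JS ⇒ M = (-3/2, 5/2)
M = J + t·(S−J) with t = -3/2, so JM:MS = t:(1−t) = -3/2:5/2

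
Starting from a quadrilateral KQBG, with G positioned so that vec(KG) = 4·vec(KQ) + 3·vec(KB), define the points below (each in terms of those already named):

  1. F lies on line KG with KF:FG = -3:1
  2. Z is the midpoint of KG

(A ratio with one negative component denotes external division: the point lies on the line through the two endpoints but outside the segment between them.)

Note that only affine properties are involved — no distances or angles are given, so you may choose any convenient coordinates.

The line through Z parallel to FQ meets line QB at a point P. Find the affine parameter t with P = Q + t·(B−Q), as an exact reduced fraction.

t = 6/19

Assign K = (0, 0), Q = (1, 0), B = (0, 1), G = (4, 3) — the answer is frame-independent, so this choice is without loss of generality.
1. F lies on line KG with KF:FG = -3:1 ⇒ F = (6, 9/2)
2. Z is the midpoint of KG ⇒ Z = (2, 3/2)
through Z parallel to FQ: direction (-5, -9/2); meets QB at P = (13/19, 6/19)
P = Q + t·(B−Q) with t = 6/19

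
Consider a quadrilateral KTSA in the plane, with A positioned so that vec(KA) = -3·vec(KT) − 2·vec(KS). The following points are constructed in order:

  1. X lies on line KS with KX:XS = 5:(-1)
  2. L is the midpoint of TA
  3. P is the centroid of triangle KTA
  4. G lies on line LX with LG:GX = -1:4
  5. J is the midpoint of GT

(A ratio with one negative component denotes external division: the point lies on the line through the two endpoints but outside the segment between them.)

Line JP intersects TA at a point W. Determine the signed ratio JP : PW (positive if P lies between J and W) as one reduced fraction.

Set K = (0, 0), T = (1, 0), S = (0, 1), A = (-3, -2); any affine frame gives the same invariant.
1. X lies on line KS with KX:XS = 5:(-1) ⇒ X = (0, 5/4)
2. L is the midpoint of TA ⇒ L = (-1, -1)
3. P is the centroid of triangle KTA ⇒ P = (-2/3, -2/3)
4. G lies on line LX with LG:GX = -1:4 ⇒ G = (-4/3, -7/4)
5. J is the midpoint of GT ⇒ J = (-1/6, -7/8)
line JP meets TA at W = (-16/33, -49/66)
P = J + t·(W−J) with t = 11/7, so JP:PW = 11/7:-4/7

JP:PW = -11/4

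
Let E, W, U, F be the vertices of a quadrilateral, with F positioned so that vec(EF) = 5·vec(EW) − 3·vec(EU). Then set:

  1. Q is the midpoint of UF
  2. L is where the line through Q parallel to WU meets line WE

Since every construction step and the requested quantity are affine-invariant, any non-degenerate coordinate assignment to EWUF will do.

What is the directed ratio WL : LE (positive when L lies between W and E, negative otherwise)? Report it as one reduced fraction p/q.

Work in coordinates with E = (0, 0), W = (1, 0), U = (0, 1), F = (5, -3).
1. Q is the midpoint of UF ⇒ Q = (5/2, -1)
2. L is where the line through Q parallel to WU meets line WE ⇒ L = (3/2, 0)
L = W + t·(E−W) with t = -1/2, so WL:LE = t:(1−t) = -1/2:3/2

WL:LE = -1/3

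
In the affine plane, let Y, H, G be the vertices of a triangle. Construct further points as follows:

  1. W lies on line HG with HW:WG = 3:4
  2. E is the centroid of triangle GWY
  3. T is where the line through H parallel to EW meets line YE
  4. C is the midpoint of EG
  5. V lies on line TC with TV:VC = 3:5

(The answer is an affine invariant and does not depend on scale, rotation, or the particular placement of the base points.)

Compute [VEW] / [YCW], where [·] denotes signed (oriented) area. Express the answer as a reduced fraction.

[VEW]:[YCW] = 9/64

Assign Y = (0, 0), H = (1, 0), G = (0, 1) — the answer is frame-independent, so this choice is without loss of generality.
1. W lies on line HG with HW:WG = 3:4 ⇒ W = (4/7, 3/7)
2. E is the centroid of triangle GWY ⇒ E = (4/21, 10/21)
3. T is where the line through H parallel to EW meets line YE ⇒ T = (1/21, 5/42)
4. C is the midpoint of EG ⇒ C = (2/21, 31/42)
5. V lies on line TC with TV:VC = 3:5 ⇒ V = (11/168, 59/168)
2·[VEW] = -3/56, 2·[YCW] = -8/21
[VEW]:[YCW] = -3/56:-8/21 = 9/64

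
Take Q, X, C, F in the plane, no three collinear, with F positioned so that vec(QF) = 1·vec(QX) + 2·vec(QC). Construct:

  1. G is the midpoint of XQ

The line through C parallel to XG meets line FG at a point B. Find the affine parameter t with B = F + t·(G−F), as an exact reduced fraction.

t = 1/2

Assign Q = (0, 0), X = (1, 0), C = (0, 1), F = (1, 2) — the answer is frame-independent, so this choice is without loss of generality.
1. G is the midpoint of XQ ⇒ G = (1/2, 0)
through C parallel to XG: direction (-1/2, 0); meets FG at B = (3/4, 1)
B = F + t·(G−F) with t = 1/2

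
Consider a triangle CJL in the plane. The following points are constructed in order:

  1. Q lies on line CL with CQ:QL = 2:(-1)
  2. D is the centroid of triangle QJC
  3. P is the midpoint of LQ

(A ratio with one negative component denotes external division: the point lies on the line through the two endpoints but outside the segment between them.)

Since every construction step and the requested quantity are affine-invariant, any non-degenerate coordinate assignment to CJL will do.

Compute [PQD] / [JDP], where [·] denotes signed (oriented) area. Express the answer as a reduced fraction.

Work in coordinates with C = (0, 0), J = (1, 0), L = (0, 1).
1. Q lies on line CL with CQ:QL = 2:(-1) ⇒ Q = (0, 2)
2. D is the centroid of triangle QJC ⇒ D = (1/3, 2/3)
3. P is the midpoint of LQ ⇒ P = (0, 3/2)
2·[PQD] = -1/6, 2·[JDP] = -1/3
[PQD]:[JDP] = -1/6:-1/3 = 1/2

[PQD]:[JDP] = 1/2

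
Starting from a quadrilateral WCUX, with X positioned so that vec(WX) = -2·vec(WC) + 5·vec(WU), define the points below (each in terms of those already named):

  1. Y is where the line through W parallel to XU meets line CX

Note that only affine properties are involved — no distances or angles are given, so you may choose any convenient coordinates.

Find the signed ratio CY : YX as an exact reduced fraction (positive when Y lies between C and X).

Work in coordinates with W = (0, 0), C = (1, 0), U = (0, 1), X = (-2, 5).
1. Y is where the line through W parallel to XU meets line CX ⇒ Y = (-5, 10)
Y = C + t·(X−C) with t = 2, so CY:YX = t:(1−t) = 2:-1

CY:YX = -2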